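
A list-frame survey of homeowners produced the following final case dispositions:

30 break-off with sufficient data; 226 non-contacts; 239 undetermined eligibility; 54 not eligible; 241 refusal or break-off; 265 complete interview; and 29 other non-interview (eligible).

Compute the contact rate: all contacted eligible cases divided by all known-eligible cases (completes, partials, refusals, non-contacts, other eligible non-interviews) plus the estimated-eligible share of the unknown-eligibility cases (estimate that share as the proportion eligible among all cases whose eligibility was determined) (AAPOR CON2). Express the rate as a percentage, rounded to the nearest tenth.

55.7%

Num → 265 + 30 + 241 + 29 = 565
Determined eligible → 265 + 30 + 241 + 226 + 29 = 791
e = 791 / (791 + 54) = 791 / 845 = 0.9361
Estimated eligible among unknowns → 0.9361 × 239 = 223.73
Denominator → 791 + 223.73 = 1014.73
CON2 = 565 / 1014.73 = 0.5568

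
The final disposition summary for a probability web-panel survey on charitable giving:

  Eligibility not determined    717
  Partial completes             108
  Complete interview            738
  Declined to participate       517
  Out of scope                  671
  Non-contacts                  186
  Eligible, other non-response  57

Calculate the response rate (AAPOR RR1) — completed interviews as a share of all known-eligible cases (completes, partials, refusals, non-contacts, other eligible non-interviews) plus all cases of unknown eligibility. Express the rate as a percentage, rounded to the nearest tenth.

31.8%

Numerator: 738
Denom: 738 + 108 + 517 + 186 + 57 + 717 = 2323
RR1 = 738 / 2323 = 0.3177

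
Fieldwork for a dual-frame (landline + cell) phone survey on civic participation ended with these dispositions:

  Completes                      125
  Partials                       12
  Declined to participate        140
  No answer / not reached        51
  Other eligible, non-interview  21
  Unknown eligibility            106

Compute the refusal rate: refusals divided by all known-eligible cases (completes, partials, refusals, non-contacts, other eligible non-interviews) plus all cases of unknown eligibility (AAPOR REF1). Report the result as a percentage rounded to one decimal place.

Top → 140
Denom → 125 + 12 + 140 + 51 + 21 + 106 = 455
REF1 = 140 / 455 = 0.3077

30.8%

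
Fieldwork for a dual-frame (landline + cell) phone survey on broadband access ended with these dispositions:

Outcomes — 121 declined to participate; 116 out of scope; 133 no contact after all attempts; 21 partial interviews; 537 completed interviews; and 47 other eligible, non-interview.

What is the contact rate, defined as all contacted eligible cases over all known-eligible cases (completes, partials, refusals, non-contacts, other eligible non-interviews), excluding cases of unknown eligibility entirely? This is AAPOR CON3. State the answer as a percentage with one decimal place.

Numerator = 537 + 21 + 121 + 47 = 726
Base = 537 + 21 + 121 + 133 + 47 = 859
CON3 = 726 / 859 = 0.8452

84.5%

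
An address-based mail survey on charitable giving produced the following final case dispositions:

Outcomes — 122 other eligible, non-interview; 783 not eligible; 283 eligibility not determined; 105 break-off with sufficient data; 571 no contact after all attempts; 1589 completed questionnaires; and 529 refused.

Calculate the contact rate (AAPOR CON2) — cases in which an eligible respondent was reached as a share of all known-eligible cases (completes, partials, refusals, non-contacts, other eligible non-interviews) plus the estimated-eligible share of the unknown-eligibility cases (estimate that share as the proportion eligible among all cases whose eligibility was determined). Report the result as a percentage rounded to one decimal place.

74.7%

Top = 1589 + 105 + 529 + 122 = 2345
Eligible (known) = 1589 + 105 + 529 + 571 + 122 = 2916
e = 2916 / (2916 + 783) = 2916 / 3699 = 0.7883
Estimated eligible among unknowns = 0.7883 × 283 = 223.09
Base = 2916 + 223.09 = 3139.09
CON2 = 2345 / 3139.09 = 0.7470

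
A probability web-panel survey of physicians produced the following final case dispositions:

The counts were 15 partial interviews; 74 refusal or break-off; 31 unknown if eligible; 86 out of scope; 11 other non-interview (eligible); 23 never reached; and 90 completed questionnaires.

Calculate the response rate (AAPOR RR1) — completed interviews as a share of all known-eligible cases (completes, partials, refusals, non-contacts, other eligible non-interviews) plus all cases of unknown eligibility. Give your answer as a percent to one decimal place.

Top = 90
Base = 90 + 15 + 74 + 23 + 11 + 31 = 244
RR1 = 90 / 244 = 0.3689

36.9%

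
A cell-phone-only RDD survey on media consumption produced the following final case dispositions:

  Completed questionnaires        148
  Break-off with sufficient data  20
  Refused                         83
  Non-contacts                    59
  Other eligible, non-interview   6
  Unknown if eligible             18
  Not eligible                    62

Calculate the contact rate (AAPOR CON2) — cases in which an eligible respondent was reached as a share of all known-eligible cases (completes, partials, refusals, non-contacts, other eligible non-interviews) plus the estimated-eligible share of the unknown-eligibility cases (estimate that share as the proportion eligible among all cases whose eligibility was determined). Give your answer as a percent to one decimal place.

Numerator → 148 + 20 + 83 + 6 = 257
Known eligible → 148 + 20 + 83 + 59 + 6 = 316
e = 316 / (316 + 62) = 316 / 378 = 0.8360
Eligible share of unknowns → 0.8360 × 18 = 15.05
Denominator → 316 + 15.05 = 331.05
CON2 = 257 / 331.05 = 0.7763

77.6%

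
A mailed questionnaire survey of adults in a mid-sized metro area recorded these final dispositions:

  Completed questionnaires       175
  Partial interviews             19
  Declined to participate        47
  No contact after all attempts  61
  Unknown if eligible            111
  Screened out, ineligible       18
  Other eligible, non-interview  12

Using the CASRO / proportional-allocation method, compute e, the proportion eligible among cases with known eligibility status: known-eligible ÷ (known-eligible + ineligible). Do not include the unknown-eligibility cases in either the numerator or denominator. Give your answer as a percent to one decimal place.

94.6%

Eligible (known): 175 + 19 + 47 + 61 + 12 = 314
e = 314 / (314 + 18) = 314 / 332 = 0.9458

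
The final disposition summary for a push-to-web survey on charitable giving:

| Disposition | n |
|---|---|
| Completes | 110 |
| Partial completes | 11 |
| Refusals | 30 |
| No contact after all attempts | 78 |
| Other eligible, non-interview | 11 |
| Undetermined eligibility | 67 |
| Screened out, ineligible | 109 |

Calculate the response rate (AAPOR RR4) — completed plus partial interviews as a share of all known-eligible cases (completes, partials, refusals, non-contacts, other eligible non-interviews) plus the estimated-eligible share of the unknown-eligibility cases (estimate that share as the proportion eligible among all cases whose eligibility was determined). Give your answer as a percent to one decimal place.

Top → 110 + 11 = 121
Eligible (known) → 110 + 11 + 30 + 78 + 11 = 240
e = 240 / (240 + 109) = 240 / 349 = 0.6877
Estimated eligible among unknowns → 0.6877 × 67 = 46.08
Denom → 240 + 46.08 = 286.08
RR4 = 121 / 286.08 = 0.4230

42.3%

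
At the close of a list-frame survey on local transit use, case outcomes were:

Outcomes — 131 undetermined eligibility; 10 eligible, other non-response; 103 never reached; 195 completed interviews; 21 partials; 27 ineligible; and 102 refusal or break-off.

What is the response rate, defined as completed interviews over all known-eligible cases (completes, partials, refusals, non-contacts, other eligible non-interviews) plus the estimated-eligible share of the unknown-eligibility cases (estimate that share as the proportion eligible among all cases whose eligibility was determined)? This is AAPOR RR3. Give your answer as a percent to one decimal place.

Top = 195
Known eligible = 195 + 21 + 102 + 103 + 10 = 431
e = 431 / (431 + 27) = 431 / 458 = 0.9410
Estimated eligible among unknowns = 0.9410 × 131 = 123.27
Denominator = 431 + 123.27 = 554.27
RR3 = 195 / 554.27 = 0.3518

35.2%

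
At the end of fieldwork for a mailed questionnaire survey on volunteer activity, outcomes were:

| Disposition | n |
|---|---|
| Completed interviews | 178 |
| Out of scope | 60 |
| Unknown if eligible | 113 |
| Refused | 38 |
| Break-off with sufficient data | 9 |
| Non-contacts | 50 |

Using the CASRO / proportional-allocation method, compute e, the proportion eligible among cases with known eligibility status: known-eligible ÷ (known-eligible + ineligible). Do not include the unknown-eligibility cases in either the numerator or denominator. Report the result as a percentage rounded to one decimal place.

82.1%

Determined eligible → 178 + 9 + 38 + 50 = 275
e = 275 / (275 + 60) = 275 / 335 = 0.8209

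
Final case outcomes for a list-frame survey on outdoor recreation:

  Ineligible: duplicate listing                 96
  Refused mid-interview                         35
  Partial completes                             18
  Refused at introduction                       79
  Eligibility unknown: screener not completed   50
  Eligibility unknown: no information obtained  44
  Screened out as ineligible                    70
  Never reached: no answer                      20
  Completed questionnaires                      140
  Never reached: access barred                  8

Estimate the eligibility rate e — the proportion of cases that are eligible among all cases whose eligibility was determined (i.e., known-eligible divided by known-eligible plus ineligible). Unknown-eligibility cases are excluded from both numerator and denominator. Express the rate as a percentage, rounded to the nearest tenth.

64.4%

Refusals = 79 + 35 = 114
No answer / not reached = 20 + 8 = 28
Undetermined eligibility = 50 + 44 = 94
Ineligible = 70 + 96 = 166
Determined eligible = 140 + 18 + 114 + 28 = 300
e = 300 / (300 + 166) = 300 / 466 = 0.6438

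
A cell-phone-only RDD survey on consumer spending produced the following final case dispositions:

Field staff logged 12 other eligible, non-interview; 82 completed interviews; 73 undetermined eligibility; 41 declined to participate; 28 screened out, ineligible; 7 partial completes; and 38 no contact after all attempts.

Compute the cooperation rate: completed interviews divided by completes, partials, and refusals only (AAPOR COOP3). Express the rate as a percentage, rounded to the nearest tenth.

63.1%

Top: 82
Denom: 82 + 7 + 41 = 130
COOP3 = 82 / 130 = 0.6308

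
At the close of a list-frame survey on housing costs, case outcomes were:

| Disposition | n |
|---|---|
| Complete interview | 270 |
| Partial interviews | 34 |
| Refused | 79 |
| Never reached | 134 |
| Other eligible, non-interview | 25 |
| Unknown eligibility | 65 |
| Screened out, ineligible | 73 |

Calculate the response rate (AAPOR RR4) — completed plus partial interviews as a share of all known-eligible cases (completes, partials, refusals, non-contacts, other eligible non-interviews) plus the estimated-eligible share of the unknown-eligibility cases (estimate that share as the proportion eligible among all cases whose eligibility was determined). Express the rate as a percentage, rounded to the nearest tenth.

Num → 270 + 34 = 304
Known eligible → 270 + 34 + 79 + 134 + 25 = 542
e = 542 / (542 + 73) = 542 / 615 = 0.8813
Estimated eligible among unknowns → 0.8813 × 65 = 57.28
Denominator → 542 + 57.28 = 599.28
RR4 = 304 / 599.28 = 0.5073

50.7%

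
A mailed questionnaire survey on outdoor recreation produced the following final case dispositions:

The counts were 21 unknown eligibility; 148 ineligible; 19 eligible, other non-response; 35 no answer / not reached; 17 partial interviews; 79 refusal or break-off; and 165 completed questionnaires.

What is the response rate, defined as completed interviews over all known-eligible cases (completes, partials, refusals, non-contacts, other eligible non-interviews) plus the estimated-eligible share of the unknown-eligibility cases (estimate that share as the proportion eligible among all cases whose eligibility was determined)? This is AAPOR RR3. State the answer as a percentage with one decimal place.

50.1%

Top → 165
Determined eligible → 165 + 17 + 79 + 35 + 19 = 315
e = 315 / (315 + 148) = 315 / 463 = 0.6803
Estimated eligible among unknowns → 0.6803 × 21 = 14.29
Base → 315 + 14.29 = 329.29
RR3 = 165 / 329.29 = 0.5011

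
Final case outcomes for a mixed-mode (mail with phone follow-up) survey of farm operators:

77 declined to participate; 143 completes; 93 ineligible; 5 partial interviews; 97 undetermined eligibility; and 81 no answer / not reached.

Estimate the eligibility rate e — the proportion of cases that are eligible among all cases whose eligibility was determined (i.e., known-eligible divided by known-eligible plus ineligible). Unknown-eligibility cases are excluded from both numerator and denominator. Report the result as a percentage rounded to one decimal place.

Determined eligible = 143 + 5 + 77 + 81 = 306
e = 306 / (306 + 93) = 306 / 399 = 0.7669

76.7%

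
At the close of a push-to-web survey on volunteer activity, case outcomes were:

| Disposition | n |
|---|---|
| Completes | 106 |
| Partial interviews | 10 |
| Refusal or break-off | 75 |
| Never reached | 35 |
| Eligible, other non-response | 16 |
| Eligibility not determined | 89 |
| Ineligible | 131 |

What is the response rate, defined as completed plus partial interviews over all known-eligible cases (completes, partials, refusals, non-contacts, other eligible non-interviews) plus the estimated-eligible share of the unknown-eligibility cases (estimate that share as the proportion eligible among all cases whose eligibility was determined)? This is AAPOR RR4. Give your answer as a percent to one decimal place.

Numerator = 106 + 10 = 116
Known eligible = 106 + 10 + 75 + 35 + 16 = 242
e = 242 / (242 + 131) = 242 / 373 = 0.6488
Eligible share of unknowns = 0.6488 × 89 = 57.74
Denominator = 242 + 57.74 = 299.74
RR4 = 116 / 299.74 = 0.3870

38.7%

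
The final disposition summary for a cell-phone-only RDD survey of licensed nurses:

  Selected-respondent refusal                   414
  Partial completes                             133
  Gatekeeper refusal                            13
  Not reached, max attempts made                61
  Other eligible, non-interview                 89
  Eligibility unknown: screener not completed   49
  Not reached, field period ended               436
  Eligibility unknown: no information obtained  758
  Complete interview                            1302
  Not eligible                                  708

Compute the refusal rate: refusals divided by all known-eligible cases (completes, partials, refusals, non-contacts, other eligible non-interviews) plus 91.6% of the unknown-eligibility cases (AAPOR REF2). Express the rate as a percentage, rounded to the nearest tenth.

Refused = 13 + 414 = 427
No contact after all attempts = 436 + 61 = 497
Eligibility not determined = 49 + 758 = 807
Num: 427
Eligible (known): 1302 + 133 + 427 + 497 + 89 = 2448
Estimated eligible among unknowns: 0.9160 × 807 = 739.21
Base: 2448 + 739.21 = 3187.21
REF2 = 427 / 3187.21 = 0.1340

13.4%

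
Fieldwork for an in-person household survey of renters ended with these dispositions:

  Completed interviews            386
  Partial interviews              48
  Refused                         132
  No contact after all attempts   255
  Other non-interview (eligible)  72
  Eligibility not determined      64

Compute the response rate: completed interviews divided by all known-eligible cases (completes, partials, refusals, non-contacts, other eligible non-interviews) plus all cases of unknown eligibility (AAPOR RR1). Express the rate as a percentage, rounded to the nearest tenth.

40.3%

Numerator → 386
Denominator → 386 + 48 + 132 + 255 + 72 + 64 = 957
RR1 = 386 / 957 = 0.4033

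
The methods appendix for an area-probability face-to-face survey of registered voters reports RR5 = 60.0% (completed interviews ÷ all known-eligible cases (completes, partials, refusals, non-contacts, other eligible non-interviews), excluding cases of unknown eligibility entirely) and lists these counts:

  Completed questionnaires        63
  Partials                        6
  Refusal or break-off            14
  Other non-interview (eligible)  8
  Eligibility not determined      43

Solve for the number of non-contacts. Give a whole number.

RR5 = 63 / D = 0.600
D = 63 / 0.600 = 105.0
Other denominator terms total 91
non-contacts = 105.0 − 91 ≈ 14

14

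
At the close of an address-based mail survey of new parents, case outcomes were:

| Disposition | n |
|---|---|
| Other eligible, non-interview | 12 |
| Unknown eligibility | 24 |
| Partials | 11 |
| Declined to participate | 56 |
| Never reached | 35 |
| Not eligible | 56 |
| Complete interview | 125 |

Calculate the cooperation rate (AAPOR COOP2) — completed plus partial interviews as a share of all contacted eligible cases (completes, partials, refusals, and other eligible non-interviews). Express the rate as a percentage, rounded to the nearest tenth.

Num: 125 + 11 = 136
Denominator: 125 + 11 + 56 + 12 = 204
COOP2 = 136 / 204 = 0.6667

66.7%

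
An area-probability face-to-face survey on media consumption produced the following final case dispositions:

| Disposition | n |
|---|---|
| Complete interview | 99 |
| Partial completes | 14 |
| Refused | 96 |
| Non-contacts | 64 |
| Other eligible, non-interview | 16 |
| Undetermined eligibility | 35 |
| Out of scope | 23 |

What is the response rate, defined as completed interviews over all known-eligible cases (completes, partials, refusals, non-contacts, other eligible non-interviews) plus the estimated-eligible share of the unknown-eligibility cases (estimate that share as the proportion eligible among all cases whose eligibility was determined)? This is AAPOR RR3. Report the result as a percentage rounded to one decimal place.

Num → 99
Determined eligible → 99 + 14 + 96 + 64 + 16 = 289
e = 289 / (289 + 23) = 289 / 312 = 0.9263
e × U → 0.9263 × 35 = 32.42
Denominator → 289 + 32.42 = 321.42
RR3 = 99 / 321.42 = 0.3080

30.8%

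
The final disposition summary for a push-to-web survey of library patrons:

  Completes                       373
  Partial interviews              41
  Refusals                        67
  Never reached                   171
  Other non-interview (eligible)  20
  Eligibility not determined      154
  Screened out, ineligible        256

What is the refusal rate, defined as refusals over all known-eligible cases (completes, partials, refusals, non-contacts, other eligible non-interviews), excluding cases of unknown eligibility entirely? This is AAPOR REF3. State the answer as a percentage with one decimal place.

10.0%

Numerator = 67
Denominator = 373 + 41 + 67 + 171 + 20 = 672
REF3 = 67 / 672 = 0.0997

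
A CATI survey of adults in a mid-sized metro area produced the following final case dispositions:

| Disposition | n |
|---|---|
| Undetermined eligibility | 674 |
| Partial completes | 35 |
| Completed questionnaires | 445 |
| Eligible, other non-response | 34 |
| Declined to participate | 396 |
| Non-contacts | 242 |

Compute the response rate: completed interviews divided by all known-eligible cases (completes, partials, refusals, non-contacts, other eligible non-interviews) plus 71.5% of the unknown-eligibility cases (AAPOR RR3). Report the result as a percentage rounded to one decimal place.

Numerator → 445
Known eligible → 445 + 35 + 396 + 242 + 34 = 1152
Eligible share of unknowns → 0.7150 × 674 = 481.91
Base → 1152 + 481.91 = 1633.91
RR3 = 445 / 1633.91 = 0.2724

27.2%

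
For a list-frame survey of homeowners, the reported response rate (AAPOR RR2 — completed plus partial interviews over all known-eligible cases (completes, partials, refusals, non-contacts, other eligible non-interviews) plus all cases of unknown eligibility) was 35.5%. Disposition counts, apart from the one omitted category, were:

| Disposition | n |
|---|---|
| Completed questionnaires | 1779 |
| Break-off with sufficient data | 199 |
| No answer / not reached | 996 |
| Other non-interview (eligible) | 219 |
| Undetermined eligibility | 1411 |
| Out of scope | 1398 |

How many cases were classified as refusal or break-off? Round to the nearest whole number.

968

Numerator: 1779 + 199 = 1978
RR2 = 1978 / D = 0.355
D = 1978 / 0.355 = 5571.8
Rest of base = 4604
refusal or break-off = 5571.8 − 4604 ≈ 968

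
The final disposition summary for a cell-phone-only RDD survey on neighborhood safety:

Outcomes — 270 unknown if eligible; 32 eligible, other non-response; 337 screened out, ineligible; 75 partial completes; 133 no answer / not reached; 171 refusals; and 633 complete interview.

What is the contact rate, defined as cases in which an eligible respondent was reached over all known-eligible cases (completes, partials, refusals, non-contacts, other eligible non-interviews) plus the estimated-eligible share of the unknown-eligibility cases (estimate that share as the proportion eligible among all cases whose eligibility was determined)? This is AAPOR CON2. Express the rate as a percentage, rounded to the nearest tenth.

73.0%

Top → 633 + 75 + 171 + 32 = 911
Determined eligible → 633 + 75 + 171 + 133 + 32 = 1044
e = 1044 / (1044 + 337) = 1044 / 1381 = 0.7560
Eligible share of unknowns → 0.7560 × 270 = 204.12
Base → 1044 + 204.12 = 1248.12
CON2 = 911 / 1248.12 = 0.7299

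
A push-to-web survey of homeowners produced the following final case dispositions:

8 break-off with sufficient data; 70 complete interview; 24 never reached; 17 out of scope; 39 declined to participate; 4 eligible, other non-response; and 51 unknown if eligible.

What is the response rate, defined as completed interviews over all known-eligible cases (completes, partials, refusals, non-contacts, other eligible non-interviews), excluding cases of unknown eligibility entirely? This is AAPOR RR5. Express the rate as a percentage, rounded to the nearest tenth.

Numerator → 70
Denominator → 70 + 8 + 39 + 24 + 4 = 145
RR5 = 70 / 145 = 0.4828

48.3%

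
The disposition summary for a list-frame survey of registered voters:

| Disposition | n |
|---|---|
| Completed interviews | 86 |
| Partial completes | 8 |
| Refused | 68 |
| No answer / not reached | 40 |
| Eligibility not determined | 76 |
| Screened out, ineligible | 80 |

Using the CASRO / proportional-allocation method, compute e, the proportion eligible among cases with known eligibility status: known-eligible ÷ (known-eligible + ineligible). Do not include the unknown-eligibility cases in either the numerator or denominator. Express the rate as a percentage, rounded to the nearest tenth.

71.6%

Eligible (known): 86 + 8 + 68 + 40 = 202
e = 202 / (202 + 80) = 202 / 282 = 0.7163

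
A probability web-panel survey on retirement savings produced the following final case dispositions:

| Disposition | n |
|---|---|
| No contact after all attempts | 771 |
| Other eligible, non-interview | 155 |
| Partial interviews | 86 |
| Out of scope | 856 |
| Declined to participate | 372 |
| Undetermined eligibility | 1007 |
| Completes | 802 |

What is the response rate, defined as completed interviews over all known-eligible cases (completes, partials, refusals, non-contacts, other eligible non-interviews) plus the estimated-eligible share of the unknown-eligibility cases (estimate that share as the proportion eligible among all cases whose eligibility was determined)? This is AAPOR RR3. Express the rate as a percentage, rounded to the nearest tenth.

Num → 802
Eligible (known) → 802 + 86 + 372 + 771 + 155 = 2186
e = 2186 / (2186 + 856) = 2186 / 3042 = 0.7186
e × U → 0.7186 × 1007 = 723.63
Base → 2186 + 723.63 = 2909.63
RR3 = 802 / 2909.63 = 0.2756

27.6%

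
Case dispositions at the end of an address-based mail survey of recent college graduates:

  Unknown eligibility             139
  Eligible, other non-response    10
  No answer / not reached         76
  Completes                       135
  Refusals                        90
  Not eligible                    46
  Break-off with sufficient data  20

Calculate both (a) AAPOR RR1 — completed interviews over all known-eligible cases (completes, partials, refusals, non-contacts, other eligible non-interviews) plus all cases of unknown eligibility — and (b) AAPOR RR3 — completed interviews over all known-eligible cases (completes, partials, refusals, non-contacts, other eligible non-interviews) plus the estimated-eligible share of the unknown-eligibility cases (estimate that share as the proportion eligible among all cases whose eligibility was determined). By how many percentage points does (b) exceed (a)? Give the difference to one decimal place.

1.1

Numerator → 135
Denominator → 135 + 20 + 90 + 76 + 10 + 139 = 470
RR1 = 135 / 470 = 0.2872
Known eligible → 135 + 20 + 90 + 76 + 10 = 331
e = 331 / (331 + 46) = 331 / 377 = 0.8780
Eligible share of unknowns → 0.8780 × 139 = 122.04
Denominator → 331 + 122.04 = 453.04
RR3 = 135 / 453.04 = 0.2980
Difference = 29.80 − 28.72 = 1.08 percentage points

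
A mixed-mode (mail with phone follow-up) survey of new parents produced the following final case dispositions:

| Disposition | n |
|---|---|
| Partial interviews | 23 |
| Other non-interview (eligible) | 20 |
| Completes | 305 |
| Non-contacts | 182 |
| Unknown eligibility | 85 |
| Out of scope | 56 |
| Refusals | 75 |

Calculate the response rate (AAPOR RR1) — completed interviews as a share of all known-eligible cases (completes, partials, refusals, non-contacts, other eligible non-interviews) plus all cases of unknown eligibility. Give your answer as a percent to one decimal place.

Top = 305
Base = 305 + 23 + 75 + 182 + 20 + 85 = 690
RR1 = 305 / 690 = 0.4420

44.2%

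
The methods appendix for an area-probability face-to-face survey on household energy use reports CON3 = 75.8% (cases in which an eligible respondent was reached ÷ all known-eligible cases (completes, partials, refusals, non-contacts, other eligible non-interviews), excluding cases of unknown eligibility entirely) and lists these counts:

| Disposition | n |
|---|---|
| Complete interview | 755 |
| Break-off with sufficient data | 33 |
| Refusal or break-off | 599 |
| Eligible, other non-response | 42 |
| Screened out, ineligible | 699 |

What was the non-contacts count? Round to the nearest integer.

456

Numerator: 755 + 33 + 599 + 42 = 1429
CON3 = 1429 / D = 0.758
D = 1429 / 0.758 = 1885.2
Rest of base = 1429
non-contacts = 1885.2 − 1429 ≈ 456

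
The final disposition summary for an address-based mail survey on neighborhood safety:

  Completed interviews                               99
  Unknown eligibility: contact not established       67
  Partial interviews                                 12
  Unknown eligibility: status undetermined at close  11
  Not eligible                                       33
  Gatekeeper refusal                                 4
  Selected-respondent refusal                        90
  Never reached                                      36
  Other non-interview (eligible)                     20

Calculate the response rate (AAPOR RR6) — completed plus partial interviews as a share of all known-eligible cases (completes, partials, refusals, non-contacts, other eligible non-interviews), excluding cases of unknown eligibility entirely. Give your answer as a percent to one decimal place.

42.5%

Refusal or break-off = 4 + 90 = 94
Eligibility not determined = 67 + 11 = 78
Num = 99 + 12 = 111
Base = 99 + 12 + 94 + 36 + 20 = 261
RR6 = 111 / 261 = 0.4253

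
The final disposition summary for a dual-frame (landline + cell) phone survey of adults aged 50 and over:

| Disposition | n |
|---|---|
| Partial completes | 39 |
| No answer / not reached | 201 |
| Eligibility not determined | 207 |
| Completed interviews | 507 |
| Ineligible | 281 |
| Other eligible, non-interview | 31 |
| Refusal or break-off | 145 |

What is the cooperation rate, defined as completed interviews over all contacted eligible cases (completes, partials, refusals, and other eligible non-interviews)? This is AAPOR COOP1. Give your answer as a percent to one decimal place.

70.2%

Numerator → 507
Denom → 507 + 39 + 145 + 31 = 722
COOP1 = 507 / 722 = 0.7022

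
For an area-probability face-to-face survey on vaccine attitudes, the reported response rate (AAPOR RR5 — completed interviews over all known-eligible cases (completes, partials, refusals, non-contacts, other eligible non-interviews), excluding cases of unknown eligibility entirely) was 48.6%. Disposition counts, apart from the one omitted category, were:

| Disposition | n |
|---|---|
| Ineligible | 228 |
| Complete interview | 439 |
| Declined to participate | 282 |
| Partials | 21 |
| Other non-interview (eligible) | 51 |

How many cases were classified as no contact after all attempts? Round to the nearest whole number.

110

RR5 = 439 / D = 0.486
D = 439 / 0.486 = 903.3
Other denominator terms total 793
no contact after all attempts = 903.3 − 793 ≈ 110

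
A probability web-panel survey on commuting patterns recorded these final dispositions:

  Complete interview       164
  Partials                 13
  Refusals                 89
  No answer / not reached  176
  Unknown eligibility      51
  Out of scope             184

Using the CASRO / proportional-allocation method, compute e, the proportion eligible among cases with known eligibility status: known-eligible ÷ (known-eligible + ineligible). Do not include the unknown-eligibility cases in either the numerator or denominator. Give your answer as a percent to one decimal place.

70.6%

Eligible (known): 164 + 13 + 89 + 176 = 442
e = 442 / (442 + 184) = 442 / 626 = 0.7061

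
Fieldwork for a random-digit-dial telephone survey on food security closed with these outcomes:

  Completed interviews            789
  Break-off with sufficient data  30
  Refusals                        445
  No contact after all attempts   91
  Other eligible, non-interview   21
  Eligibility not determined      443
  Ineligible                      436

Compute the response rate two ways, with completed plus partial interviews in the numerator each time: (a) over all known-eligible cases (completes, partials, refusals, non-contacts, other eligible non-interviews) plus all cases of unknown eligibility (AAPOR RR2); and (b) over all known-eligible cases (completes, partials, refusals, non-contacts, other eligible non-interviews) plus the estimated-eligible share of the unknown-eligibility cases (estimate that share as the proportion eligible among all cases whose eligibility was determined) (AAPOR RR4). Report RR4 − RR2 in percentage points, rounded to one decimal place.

2.8

Num = 789 + 30 = 819
Base = 789 + 30 + 445 + 91 + 21 + 443 = 1819
RR2 = 819 / 1819 = 0.4502
Eligible (known) = 789 + 30 + 445 + 91 + 21 = 1376
e = 1376 / (1376 + 436) = 1376 / 1812 = 0.7594
Estimated eligible among unknowns = 0.7594 × 443 = 336.41
Base = 1376 + 336.41 = 1712.41
RR4 = 819 / 1712.41 = 0.4783
Difference = 47.83 − 45.02 = 2.81 percentage points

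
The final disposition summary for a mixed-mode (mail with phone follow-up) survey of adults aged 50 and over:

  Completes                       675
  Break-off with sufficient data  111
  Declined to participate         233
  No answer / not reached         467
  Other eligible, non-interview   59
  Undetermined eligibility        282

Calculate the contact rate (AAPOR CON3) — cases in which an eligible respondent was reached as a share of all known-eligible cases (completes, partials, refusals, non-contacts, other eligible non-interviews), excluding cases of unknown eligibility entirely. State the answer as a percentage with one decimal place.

69.8%

Top → 675 + 111 + 233 + 59 = 1078
Denominator → 675 + 111 + 233 + 467 + 59 = 1545
CON3 = 1078 / 1545 = 0.6977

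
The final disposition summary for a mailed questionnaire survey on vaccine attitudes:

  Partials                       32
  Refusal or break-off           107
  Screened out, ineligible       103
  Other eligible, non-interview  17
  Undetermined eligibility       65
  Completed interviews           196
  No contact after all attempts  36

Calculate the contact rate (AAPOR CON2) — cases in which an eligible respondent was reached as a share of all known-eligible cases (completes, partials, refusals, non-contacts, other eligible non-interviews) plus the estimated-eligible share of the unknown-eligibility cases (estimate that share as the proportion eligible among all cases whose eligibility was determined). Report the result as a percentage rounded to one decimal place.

80.1%

Top → 196 + 32 + 107 + 17 = 352
Eligible (known) → 196 + 32 + 107 + 36 + 17 = 388
e = 388 / (388 + 103) = 388 / 491 = 0.7902
Eligible share of unknowns → 0.7902 × 65 = 51.36
Denominator → 388 + 51.36 = 439.36
CON2 = 352 / 439.36 = 0.8012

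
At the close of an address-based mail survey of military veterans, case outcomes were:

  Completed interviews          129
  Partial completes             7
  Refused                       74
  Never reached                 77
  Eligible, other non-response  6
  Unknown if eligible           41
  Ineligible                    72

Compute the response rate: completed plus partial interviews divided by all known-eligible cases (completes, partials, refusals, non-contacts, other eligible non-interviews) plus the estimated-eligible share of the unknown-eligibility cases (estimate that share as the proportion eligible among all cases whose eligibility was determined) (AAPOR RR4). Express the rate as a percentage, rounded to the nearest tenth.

41.7%

Num: 129 + 7 = 136
Known eligible: 129 + 7 + 74 + 77 + 6 = 293
e = 293 / (293 + 72) = 293 / 365 = 0.8027
Estimated eligible among unknowns: 0.8027 × 41 = 32.91
Denom: 293 + 32.91 = 325.91
RR4 = 136 / 325.91 = 0.4173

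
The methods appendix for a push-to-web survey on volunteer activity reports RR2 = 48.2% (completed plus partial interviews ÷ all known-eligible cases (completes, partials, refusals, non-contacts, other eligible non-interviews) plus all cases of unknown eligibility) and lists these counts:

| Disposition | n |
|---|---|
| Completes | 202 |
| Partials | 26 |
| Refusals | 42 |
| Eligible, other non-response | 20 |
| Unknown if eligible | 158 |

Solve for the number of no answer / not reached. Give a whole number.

25

Top = 202 + 26 = 228
RR2 = 228 / D = 0.482
D = 228 / 0.482 = 473.0
Other denominator terms total 448
no answer / not reached = 473.0 − 448 ≈ 25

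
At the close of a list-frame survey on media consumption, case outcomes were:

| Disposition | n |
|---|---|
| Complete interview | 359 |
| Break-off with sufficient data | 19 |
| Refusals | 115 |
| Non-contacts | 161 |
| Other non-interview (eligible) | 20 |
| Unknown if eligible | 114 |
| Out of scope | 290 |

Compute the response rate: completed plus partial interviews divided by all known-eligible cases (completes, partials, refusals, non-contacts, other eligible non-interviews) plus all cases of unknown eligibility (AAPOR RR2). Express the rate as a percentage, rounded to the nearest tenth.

48.0%

Num = 359 + 19 = 378
Base = 359 + 19 + 115 + 161 + 20 + 114 = 788
RR2 = 378 / 788 = 0.4797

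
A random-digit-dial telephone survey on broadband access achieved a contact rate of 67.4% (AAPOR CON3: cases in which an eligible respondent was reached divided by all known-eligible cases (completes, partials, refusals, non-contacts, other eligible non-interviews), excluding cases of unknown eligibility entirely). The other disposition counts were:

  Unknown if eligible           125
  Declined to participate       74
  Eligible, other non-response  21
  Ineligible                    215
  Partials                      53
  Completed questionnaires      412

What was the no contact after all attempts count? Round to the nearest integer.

271

Numerator = 412 + 53 + 74 + 21 = 560
CON3 = 560 / D = 0.674
D = 560 / 0.674 = 830.9
Remaining denominator categories sum to 560
no contact after all attempts = 830.9 − 560 ≈ 271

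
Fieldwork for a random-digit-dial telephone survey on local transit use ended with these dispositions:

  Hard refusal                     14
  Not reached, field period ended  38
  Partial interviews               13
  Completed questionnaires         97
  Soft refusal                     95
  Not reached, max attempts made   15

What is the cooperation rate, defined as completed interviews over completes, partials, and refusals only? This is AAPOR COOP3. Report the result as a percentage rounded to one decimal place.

Declined to participate = 14 + 95 = 109
Never reached = 38 + 15 = 53
Numerator → 97
Denom → 97 + 13 + 109 = 219
COOP3 = 97 / 219 = 0.4429

44.3%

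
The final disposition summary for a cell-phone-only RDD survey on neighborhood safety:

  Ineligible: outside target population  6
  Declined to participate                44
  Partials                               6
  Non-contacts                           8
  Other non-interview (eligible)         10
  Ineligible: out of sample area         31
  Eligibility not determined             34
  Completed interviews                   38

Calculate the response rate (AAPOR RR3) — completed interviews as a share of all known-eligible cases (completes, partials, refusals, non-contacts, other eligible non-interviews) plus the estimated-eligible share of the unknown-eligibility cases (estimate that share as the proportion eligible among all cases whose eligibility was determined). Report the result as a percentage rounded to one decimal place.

Not eligible = 6 + 31 = 37
Top: 38
Eligible (known): 38 + 6 + 44 + 8 + 10 = 106
e = 106 / (106 + 37) = 106 / 143 = 0.7413
e × U: 0.7413 × 34 = 25.20
Denom: 106 + 25.20 = 131.20
RR3 = 38 / 131.20 = 0.2896

29.0%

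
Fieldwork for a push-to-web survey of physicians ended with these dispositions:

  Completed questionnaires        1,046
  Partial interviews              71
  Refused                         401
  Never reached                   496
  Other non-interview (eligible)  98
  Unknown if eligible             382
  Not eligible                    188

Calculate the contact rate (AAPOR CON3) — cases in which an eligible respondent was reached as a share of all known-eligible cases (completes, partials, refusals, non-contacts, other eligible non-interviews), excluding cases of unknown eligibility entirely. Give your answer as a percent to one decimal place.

Top → 1046 + 71 + 401 + 98 = 1616
Denominator → 1046 + 71 + 401 + 496 + 98 = 2112
CON3 = 1616 / 2112 = 0.7652

76.5%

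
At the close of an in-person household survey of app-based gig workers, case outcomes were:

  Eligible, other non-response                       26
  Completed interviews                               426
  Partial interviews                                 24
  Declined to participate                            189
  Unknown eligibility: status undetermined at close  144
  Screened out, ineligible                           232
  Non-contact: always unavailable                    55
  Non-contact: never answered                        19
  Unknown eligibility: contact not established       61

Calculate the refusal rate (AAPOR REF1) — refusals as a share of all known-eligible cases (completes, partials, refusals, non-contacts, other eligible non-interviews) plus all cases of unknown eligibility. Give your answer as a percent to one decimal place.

No answer / not reached = 19 + 55 = 74
Eligibility not determined = 61 + 144 = 205
Numerator → 189
Denom → 426 + 24 + 189 + 74 + 26 + 205 = 944
REF1 = 189 / 944 = 0.2002

20.0%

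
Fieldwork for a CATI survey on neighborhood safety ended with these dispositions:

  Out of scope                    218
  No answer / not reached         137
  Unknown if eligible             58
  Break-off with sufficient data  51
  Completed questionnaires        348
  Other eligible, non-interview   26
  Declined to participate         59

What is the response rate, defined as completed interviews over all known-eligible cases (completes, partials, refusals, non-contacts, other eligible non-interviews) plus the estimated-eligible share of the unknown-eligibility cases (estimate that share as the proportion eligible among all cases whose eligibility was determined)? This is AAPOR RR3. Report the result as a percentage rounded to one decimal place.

52.4%

Num = 348
Eligible (known) = 348 + 51 + 59 + 137 + 26 = 621
e = 621 / (621 + 218) = 621 / 839 = 0.7402
e × U = 0.7402 × 58 = 42.93
Base = 621 + 42.93 = 663.93
RR3 = 348 / 663.93 = 0.5242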